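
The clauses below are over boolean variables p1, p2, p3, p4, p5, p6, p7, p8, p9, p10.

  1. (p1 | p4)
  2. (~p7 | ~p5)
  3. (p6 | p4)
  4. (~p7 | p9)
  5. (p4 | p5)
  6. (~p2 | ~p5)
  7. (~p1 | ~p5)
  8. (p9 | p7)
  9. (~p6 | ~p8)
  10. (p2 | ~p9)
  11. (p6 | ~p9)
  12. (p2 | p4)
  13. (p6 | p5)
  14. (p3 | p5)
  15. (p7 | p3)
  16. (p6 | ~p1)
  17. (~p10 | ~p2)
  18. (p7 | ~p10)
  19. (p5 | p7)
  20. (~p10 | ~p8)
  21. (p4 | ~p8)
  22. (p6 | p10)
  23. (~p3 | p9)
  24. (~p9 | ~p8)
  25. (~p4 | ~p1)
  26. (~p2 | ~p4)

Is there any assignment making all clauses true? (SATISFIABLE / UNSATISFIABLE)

p4 = True:
  propagation gives p1=False, p2=False, p9=False, p7=False; an empty clause results — contradiction.
p4 = False:
  propagation gives p1=True, p6=True, p5=True; an empty clause results — contradiction.
Every branch closes, so no satisfying assignment exists.

UNSATISFIABLE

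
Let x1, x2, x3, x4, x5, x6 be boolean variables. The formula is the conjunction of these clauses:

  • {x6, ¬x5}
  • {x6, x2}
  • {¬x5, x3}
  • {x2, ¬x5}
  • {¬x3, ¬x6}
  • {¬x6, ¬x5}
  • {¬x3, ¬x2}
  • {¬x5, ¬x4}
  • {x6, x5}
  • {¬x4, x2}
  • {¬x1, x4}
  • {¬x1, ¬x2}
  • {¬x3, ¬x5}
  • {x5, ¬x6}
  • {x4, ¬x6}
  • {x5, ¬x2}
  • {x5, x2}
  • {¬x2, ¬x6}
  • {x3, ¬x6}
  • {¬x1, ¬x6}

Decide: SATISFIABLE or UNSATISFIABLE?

x5 = True:
  propagation gives x6=True; an empty clause results — contradiction.
x5 = False:
  propagation gives x6=True; an empty clause results — contradiction.
Every branch closes, so no satisfying assignment exists.

UNSATISFIABLE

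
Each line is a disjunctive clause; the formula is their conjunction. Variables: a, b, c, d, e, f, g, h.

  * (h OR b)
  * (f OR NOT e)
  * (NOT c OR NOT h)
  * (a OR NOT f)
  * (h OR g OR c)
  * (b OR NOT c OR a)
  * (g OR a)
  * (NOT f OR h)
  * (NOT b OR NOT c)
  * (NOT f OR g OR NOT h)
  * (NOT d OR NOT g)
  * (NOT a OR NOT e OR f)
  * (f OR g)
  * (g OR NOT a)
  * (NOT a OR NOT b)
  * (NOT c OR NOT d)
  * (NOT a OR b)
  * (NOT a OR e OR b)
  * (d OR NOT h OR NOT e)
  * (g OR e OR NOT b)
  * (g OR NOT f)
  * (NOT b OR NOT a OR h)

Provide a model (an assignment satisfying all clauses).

Set a = False and propagate.
  then f is forced to False.
  then e is forced to False.
  then g is forced to True.
  then d is forced to False.
Branch on b: take b = True.
  then c is forced to False.
h is now unconstrained; take h = True.

a=False, b=True, c=False, d=False, e=False, f=False, g=True, h=True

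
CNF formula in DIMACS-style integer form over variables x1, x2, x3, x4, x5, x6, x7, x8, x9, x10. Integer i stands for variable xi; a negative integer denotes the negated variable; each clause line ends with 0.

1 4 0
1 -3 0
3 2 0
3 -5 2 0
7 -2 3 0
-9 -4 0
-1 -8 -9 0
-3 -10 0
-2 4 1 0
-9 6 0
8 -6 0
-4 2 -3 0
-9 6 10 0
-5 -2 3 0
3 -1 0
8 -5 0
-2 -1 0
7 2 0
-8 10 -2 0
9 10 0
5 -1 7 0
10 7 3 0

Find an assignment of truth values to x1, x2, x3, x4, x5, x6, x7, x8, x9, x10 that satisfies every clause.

x1 = False, x2 = True, x3 = False, x4 = True, x5 = False, x6 = False, x7 = True, x8 = False, x9 = False, x10 = True

Check each clause:
  1. (x1 \/ x4) — x4 is true.
  2. (~x3 \/ x1) — ~x3 is true.
  3. (x3 \/ x2) — x2 is true.
  4. (x3 \/ ~x5 \/ x2) — x2 is true.
  5. (~x2 \/ x7 \/ x3) — x7 is true.
  6. (~x9 \/ ~x4) — ~x9 is true.
  7. (~x1 \/ ~x8 \/ ~x9) — ~x8 is true.
  8. (~x3 \/ ~x10) — ~x3 is true.
  9. (x4 \/ x1 \/ ~x2) — x4 is true.
  10. (~x9 \/ x6) — ~x9 is true.
  11. (x8 \/ ~x6) — ~x6 is true.
  12. (~x4 \/ x2 \/ ~x3) — x2 is true.
  13. (~x9 \/ x10 \/ x6) — x10 is true.
  14. (~x2 \/ x3 \/ ~x5) — ~x5 is true.
  15. (~x1 \/ x3) — ~x1 is true.
  16. (~x5 \/ x8) — ~x5 is true.
  17. (~x2 \/ ~x1) — ~x1 is true.
  18. (x7 \/ x2) — x2 is true.
  19. (~x8 \/ x10 \/ ~x2) — ~x8 is true.
  20. (x10 \/ x9) — x10 is true.
  21. (~x1 \/ x5 \/ x7) — ~x1 is true.
  22. (x7 \/ x3 \/ x10) — x10 is true.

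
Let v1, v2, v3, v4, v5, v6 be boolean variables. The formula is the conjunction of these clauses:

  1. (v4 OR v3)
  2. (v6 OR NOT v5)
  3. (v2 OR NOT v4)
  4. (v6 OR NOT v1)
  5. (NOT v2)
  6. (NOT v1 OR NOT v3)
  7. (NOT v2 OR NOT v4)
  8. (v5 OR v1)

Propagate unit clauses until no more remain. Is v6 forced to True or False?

(NOT v2) stands alone — v2 = False.
From (v2 OR NOT v4) and v2 = False: v4 = False.
(v4 OR v3) with v4 = False leaves only v3, so v3 = True.
In (NOT v3 OR NOT v1), NOT v3 is now false; NOT v1 must hold, so v1 = False.
(v1 OR v5): since v1 = False, the clause reduces to (v5). v5 = True.
In (v6 OR NOT v5), NOT v5 is now false; v6 must hold, so v6 = True.

True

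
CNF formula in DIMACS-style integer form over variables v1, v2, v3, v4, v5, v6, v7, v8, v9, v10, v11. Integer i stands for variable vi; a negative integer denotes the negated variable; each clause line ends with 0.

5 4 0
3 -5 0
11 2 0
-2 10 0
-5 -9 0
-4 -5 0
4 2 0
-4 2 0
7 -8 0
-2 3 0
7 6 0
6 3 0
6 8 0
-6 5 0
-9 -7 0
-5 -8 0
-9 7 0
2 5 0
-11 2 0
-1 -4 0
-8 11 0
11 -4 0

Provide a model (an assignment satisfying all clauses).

Pure literal: v1 appears only negated; assign v1 = False.
Pure literal: v3 appears only positively; assign v3 = True.
Branch on v2: take v2 = True.
  then v10 is forced to True.
For the remaining variables, v4 = False, v5 = True, v6 = True, v7 = False, v8 = False, v9 = False, v11 = False works.

v1=F, v2=T, v3=T, v4=F, v5=T, v6=T, v7=F, v8=F, v9=F, v10=T, v11=F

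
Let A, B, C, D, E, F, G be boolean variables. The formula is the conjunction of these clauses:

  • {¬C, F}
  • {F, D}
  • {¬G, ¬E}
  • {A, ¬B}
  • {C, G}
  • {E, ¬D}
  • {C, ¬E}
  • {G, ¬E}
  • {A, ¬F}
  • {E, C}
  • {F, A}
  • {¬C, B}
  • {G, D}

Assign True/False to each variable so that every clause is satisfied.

A=True, B=True, C=True, D=False, E=False, F=True, G=True

A occurs only positively in the remaining clauses — set A = True.
Set B = True and propagate.
Branch on C: take C = True.
  then F is forced to True.
Set D = False and propagate.
  then G is forced to True.
  then E is forced to False.
Every clause has at least one true literal under this assignment.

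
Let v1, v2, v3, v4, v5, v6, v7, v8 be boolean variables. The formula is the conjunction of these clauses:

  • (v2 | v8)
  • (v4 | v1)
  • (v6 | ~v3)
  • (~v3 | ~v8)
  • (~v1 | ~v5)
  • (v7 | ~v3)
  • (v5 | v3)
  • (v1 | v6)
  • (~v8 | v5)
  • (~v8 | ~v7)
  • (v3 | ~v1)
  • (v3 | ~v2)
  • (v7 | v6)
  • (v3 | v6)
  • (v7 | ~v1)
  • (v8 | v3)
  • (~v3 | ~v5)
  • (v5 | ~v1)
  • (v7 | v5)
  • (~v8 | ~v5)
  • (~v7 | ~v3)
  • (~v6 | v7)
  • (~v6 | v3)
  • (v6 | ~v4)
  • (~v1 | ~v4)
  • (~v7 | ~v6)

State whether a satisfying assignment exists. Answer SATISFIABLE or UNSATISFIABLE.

UNSATISFIABLE

v3 = True:
  propagation gives v6=True, v8=False, v2=True, v7=True; an empty clause results — contradiction.
v3 = False:
  propagation gives v5=True, v1=False, v4=True, v6=True; an empty clause results — contradiction.
Every branch closes, so no satisfying assignment exists.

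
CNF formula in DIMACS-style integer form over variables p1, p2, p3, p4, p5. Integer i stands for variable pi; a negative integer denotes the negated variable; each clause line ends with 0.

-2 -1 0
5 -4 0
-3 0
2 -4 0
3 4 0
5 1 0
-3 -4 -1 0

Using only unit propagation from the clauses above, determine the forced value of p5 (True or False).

True

Unit clause (~p3) sets p3 = False.
(p3 | p4) with p3 = False leaves only p4, so p4 = True.
In (~p4 | p5), ~p4 is now false; p5 must hold, so p5 = True.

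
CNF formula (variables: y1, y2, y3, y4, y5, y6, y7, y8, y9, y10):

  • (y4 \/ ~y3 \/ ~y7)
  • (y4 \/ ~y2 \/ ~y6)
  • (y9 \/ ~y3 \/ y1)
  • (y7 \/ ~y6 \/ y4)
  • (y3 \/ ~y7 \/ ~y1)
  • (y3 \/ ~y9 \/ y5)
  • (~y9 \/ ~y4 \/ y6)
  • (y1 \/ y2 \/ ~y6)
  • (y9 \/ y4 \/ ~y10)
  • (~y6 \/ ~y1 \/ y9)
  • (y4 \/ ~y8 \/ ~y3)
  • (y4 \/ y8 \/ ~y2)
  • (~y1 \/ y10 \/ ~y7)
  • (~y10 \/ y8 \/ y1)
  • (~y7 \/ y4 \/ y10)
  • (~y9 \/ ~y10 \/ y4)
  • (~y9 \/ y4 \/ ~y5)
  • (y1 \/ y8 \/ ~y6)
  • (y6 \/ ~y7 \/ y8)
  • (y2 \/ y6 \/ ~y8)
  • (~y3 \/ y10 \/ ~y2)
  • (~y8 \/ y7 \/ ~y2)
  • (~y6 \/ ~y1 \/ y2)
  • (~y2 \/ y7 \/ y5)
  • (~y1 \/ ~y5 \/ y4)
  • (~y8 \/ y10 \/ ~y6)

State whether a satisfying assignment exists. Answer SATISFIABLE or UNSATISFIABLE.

Set y1 = True and propagate.
Branch on y2: take y2 = True.
Try y3 = True.
  then y10 is forced to True.
The remaining clauses are satisfied by y4 = True, y5 = False, y6 = True, y7 = True, y8 = True, y9 = True.
So y1=True, y2=True, y3=True, y4=True, y5=False, y6=True, y7=True, y8=True, y9=True, y10=True is a satisfying assignment.

SATISFIABLE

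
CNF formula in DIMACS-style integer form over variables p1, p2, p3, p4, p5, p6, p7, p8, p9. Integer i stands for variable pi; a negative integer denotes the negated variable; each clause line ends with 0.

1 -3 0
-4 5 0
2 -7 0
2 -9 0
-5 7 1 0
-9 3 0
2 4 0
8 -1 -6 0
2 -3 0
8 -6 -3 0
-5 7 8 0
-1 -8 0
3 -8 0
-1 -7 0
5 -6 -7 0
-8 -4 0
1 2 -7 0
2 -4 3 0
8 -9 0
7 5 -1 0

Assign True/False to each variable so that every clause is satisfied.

p1=0  p2=1  p3=0  p4=0  p5=1  p6=1  p7=1  p8=0  p9=0

Pure literal: p2 appears only positively; assign p2 = True.
p9 occurs only negated in the remaining clauses — set p9 = False.
Try p1 = False.
  then p3 is forced to False.
  then p8 is forced to False.
Try p4 = False.
The remaining clauses are satisfied by p5 = True, p6 = True, p7 = True.
Every clause has at least one true literal under this assignment.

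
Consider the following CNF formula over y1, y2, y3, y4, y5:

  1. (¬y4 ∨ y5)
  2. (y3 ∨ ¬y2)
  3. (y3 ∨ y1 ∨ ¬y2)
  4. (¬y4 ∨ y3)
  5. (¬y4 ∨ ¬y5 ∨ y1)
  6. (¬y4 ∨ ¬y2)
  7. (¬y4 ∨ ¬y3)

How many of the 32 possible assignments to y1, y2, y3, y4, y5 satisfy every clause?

12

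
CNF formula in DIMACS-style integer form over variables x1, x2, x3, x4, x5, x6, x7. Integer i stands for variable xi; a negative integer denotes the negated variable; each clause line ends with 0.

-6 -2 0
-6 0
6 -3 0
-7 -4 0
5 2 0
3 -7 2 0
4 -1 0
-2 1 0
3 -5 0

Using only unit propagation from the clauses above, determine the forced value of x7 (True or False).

Unit clause (~x6) sets x6 = False.
(~x3 | x6): since x6 = False, the clause reduces to (~x3). x3 = False.
(x3 | ~x5): since x3 = False, the clause reduces to (~x5). x5 = False.
From (x5 | x2) and x5 = False: x2 = True.
(~x2 | x1) with x2 = True leaves only x1, so x1 = True.
(x4 | ~x1) with x1 = True leaves only x4, so x4 = True.
(~x4 | ~x7): since x4 = True, the clause reduces to (~x7). x7 = False.

False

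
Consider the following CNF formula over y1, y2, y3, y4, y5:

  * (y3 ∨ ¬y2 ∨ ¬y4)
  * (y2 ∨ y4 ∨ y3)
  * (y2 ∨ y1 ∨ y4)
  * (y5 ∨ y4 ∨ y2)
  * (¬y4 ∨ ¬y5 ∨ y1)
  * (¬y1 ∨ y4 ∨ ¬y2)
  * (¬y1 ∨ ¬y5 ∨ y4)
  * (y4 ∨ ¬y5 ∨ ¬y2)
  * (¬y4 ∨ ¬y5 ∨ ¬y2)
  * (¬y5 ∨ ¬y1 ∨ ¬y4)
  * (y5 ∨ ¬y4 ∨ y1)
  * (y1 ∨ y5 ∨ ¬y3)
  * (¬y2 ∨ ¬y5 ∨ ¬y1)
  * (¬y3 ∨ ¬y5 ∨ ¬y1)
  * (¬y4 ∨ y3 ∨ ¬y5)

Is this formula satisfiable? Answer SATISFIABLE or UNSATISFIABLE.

Branch on y1: take y1 = True.
Try y2 = False.
For the remaining variables, y3 = True, y4 = True, y5 = False works.
So y1 = T, y2 = F, y3 = T, y4 = T, y5 = F is a satisfying assignment.

SATISFIABLE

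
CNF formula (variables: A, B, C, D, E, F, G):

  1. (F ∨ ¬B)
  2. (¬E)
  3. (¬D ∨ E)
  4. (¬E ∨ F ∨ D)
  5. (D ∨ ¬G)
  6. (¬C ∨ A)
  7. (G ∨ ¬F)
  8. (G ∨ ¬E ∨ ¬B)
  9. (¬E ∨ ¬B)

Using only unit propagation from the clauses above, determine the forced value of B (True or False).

(¬E) stands alone — E = False.
In (¬D ∨ E), E is now false; ¬D must hold, so D = False.
From (D ∨ ¬G) and D = False: G = False.
(¬F ∨ G) with G = False leaves only ¬F, so F = False.
In (F ∨ ¬B), F is now false; ¬B must hold, so B = False.

False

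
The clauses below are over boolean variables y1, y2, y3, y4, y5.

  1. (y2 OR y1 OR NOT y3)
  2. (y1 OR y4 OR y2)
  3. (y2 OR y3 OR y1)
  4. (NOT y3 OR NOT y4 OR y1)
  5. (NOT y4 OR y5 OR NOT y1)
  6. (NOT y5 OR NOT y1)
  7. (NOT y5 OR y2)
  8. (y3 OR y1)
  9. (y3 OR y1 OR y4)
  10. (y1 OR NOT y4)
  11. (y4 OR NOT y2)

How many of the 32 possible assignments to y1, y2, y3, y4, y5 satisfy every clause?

2

Satisfying assignments:
  y1=1 y2=0 y3=0 y4=0 y5=0
  y1=1 y2=0 y3=1 y4=0 y5=0
Count: 2.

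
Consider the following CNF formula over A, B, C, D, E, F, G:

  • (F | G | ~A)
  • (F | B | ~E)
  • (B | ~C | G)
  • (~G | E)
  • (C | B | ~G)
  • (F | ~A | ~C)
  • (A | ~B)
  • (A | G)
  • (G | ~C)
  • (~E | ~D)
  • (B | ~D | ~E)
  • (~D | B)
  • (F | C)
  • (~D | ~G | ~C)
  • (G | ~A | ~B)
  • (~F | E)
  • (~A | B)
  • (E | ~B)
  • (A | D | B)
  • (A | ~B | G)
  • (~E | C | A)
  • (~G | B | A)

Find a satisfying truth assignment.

A=True, B=True, C=True, D=False, E=True, F=True, G=True

Check each clause:
  1. (G | ~A | F) — G is true.
  2. (F | B | ~E) — B is true.
  3. (~C | G | B) — B is true.
  4. (E | ~G) — E is true.
  5. (B | C | ~G) — B is true.
  6. (~A | ~C | F) — F is true.
  7. (~B | A) — A is true.
  8. (A | G) — A is true.
  9. (~C | G) — G is true.
  10. (~E | ~D) — ~D is true.
  11. (~D | B | ~E) — B is true.
  12. (B | ~D) — B is true.
  13. (F | C) — C is true.
  14. (~C | ~D | ~G) — ~D is true.
  15. (~A | ~B | G) — G is true.
  16. (E | ~F) — E is true.
  17. (~A | B) — B is true.
  18. (~B | E) — E is true.
  19. (B | A | D) — A is true.
  20. (~B | A | G) — A is true.
  21. (A | ~E | C) — C is true.
  22. (A | ~G | B) — B is true.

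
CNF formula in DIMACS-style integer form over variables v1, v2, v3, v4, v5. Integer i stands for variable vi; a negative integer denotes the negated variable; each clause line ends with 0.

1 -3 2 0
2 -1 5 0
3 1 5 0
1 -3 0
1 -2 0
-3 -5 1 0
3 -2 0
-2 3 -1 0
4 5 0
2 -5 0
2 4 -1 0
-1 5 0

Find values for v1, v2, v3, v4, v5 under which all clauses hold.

v1=T, v2=T, v3=T, v4=F, v5=T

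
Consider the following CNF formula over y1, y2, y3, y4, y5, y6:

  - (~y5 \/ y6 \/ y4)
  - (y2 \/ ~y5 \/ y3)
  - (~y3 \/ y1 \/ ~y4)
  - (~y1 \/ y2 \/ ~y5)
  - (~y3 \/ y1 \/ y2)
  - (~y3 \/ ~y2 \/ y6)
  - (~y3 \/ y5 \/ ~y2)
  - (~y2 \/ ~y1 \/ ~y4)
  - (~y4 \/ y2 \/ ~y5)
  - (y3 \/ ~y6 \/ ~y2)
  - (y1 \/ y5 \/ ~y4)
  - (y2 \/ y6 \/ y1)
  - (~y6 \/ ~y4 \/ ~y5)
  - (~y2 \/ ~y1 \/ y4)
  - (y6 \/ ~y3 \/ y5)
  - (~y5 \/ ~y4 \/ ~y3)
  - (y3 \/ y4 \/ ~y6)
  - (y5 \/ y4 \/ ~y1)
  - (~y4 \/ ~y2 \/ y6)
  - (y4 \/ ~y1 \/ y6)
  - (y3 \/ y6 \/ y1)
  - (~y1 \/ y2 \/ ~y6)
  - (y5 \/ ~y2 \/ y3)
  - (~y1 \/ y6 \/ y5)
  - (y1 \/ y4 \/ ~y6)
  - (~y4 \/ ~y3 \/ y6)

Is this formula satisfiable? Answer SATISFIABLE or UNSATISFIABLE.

y4 = True:
  y2 = True:
    propagation gives y1=False, y3=False, y6=False; an empty clause results — contradiction.
  y2 = False:
    propagation gives y5=False, y1=True, y6=False; an empty clause results — contradiction.
y4 = False:
  y6 = True:
    propagation gives y3=True, y1=True, y2=False; an empty clause results — contradiction.
  y6 = False:
    propagation gives y5=False, y3=False, y1=False; an empty clause results — contradiction.
Every branch closes, so no satisfying assignment exists.

UNSATISFIABLE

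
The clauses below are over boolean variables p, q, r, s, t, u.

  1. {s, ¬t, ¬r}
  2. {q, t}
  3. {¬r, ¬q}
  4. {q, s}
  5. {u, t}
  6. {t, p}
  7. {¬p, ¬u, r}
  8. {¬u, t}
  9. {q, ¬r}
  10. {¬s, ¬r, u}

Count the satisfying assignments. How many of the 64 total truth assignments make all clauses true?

9

Case analysis on r and t:
  r=1, t=1: a clause becomes empty — 0.
  r=1, t=0: a clause becomes empty — 0.
  r=0, t=1: 9 of the 16 assignments to (p,q,s,u) work.
  r=0, t=0: a clause becomes empty — 0.
Total: 0 + 0 + 9 + 0 = 9.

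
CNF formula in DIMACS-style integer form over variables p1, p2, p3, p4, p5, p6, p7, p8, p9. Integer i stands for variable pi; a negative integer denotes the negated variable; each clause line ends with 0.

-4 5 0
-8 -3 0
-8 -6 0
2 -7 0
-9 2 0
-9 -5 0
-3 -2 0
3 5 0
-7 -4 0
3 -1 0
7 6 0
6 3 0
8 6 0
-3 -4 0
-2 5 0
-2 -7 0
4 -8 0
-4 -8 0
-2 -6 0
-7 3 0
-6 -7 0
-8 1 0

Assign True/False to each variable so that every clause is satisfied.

Pure literal: p9 appears only negated; assign p9 = False.
Branch on p1: take p1 = True.
  then p3 is forced to True.
  then p8 is forced to False.
  then p2 is forced to False.
  then p7 is forced to False.
  then p6 is forced to True.
  then p4 is forced to False.
p5 is now unconstrained; take p5 = False.
Every clause has at least one true literal under this assignment.

p1 = 1  p2 = 0  p3 = 1  p4 = 0  p5 = 0  p6 = 1  p7 = 0  p8 = 0  p9 = 0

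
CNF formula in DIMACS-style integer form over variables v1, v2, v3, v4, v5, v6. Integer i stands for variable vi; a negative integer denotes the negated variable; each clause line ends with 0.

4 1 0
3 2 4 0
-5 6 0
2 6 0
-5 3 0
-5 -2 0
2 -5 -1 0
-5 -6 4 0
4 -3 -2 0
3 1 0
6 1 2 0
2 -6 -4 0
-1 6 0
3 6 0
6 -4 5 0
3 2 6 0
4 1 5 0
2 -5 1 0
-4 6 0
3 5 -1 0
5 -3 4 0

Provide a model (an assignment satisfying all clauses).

v1 = False, v2 = True, v3 = True, v4 = True, v5 = False, v6 = True

Set v1 = False and propagate.
  then v4 is forced to True.
  then v3 is forced to True.
  then v6 is forced to True.
  then v2 is forced to True.
  then v5 is forced to False.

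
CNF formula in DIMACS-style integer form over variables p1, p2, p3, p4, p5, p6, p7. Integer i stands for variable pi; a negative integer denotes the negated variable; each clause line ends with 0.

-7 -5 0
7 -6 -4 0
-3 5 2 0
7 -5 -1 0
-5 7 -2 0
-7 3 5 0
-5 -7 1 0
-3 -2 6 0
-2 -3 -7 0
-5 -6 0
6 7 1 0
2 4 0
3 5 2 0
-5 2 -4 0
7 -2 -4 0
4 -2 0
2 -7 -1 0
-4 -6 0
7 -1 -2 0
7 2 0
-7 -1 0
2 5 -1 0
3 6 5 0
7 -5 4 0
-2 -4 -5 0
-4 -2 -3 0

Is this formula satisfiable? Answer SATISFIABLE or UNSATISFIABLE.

UNSATISFIABLE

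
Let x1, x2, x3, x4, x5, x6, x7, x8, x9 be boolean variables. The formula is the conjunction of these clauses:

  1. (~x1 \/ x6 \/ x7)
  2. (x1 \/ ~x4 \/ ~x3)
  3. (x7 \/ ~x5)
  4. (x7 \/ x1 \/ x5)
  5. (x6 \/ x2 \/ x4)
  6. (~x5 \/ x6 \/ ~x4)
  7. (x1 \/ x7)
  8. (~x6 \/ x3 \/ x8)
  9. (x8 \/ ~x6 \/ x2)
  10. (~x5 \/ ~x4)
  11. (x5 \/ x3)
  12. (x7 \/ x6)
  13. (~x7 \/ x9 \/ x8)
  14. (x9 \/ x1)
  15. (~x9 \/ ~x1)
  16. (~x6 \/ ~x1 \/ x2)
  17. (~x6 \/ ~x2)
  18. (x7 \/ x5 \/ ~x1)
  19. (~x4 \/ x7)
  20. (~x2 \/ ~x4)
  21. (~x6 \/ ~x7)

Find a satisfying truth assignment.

x1 = True, x2 = True, x3 = True, x4 = False, x5 = True, x6 = False, x7 = True, x8 = True, x9 = False

x8 occurs only positively in the remaining clauses — set x8 = True.
Try x1 = True.
  then x9 is forced to False.
Branch on x2: take x2 = True.
  then x6 is forced to False.
  then x7 is forced to True.
  then x4 is forced to False.
Try x3 = True.
x5 is now unconstrained; take x5 = True.
Every clause has at least one true literal under this assignment.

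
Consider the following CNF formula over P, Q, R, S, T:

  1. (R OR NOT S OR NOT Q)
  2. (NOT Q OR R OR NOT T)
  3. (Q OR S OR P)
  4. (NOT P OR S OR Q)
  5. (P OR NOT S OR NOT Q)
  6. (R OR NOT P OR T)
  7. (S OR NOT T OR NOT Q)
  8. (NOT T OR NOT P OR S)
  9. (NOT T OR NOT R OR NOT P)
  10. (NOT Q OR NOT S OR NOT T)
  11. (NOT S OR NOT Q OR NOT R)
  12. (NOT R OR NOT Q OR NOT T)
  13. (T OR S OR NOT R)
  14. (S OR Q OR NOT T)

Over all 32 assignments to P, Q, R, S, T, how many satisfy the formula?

Satisfying assignments:
  P=F Q=F R=F S=T T=F
  P=F Q=F R=F S=T T=T
  P=F Q=F R=T S=T T=F
  P=F Q=F R=T S=T T=T
  P=F Q=T R=F S=F T=F
  P=T Q=F R=F S=T T=T
  P=T Q=F R=T S=T T=F
Count: 7.

7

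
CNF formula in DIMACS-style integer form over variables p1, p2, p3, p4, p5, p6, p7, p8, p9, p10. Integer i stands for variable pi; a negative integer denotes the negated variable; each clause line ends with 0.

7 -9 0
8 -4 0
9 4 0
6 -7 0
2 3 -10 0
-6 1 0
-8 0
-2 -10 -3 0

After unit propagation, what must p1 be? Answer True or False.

True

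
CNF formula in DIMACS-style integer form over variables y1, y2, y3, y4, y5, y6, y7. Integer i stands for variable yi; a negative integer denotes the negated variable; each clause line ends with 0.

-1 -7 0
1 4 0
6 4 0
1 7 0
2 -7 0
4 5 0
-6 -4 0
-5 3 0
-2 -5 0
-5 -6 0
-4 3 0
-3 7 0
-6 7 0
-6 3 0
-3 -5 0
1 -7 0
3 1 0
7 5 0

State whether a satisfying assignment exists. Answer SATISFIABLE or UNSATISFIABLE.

y7 = True:
  propagation gives y1=False; an empty clause results — contradiction.
y7 = False:
  propagation gives y1=True, y3=False, y5=False; an empty clause results — contradiction.
Every branch closes, so no satisfying assignment exists.

UNSATISFIABLE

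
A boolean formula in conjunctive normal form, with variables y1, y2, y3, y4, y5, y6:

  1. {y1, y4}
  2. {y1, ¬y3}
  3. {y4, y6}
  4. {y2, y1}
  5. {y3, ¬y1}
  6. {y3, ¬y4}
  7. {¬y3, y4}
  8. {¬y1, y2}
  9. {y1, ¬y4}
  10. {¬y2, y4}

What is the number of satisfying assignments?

The models are:
  y1=1 y2=1 y3=1 y4=1 y5=0 y6=0
  y1=1 y2=1 y3=1 y4=1 y5=0 y6=1
  y1=1 y2=1 y3=1 y4=1 y5=1 y6=0
  y1=1 y2=1 y3=1 y4=1 y5=1 y6=1
Count: 4.

4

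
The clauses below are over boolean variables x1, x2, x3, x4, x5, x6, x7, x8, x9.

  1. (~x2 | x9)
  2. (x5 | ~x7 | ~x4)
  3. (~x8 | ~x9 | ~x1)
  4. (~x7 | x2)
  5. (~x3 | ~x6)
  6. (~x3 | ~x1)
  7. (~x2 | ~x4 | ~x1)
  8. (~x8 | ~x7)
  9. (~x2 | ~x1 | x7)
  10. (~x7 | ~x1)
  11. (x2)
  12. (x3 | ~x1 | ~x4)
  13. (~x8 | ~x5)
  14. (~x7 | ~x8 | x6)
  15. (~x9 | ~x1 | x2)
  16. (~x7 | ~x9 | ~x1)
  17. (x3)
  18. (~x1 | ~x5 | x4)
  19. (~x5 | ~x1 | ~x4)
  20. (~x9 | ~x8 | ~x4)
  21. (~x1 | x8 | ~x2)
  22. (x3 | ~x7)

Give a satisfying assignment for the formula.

The clause (x2) is unit: x2 must be True.
Unit propagation: (x9) forces x9 = True.
Unit propagation: (x3) forces x3 = True.
Unit propagation: (~x6) forces x6 = False.
(~x1) is a unit clause, so x1 = False.
Pure literal: x4 appears only negated; assign x4 = False.
Pure literal: x7 appears only negated; assign x7 = False.
Branch on x5: take x5 = False.
x8 is now unconstrained; take x8 = True.

x1=False, x2=True, x3=True, x4=False, x5=False, x6=False, x7=False, x8=True, x9=True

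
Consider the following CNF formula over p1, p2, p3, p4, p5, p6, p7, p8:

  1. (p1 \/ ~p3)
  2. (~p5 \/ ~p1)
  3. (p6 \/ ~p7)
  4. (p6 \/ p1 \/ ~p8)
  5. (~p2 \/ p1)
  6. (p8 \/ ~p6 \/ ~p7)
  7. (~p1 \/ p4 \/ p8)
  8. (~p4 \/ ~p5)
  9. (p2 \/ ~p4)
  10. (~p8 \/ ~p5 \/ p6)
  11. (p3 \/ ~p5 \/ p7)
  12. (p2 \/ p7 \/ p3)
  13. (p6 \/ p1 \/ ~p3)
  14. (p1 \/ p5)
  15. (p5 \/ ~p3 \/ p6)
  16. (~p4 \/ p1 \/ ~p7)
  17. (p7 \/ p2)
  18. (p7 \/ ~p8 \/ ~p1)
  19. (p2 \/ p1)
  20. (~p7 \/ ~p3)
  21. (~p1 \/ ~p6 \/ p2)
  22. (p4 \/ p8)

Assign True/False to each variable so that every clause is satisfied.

p1 = 1  p2 = 1  p3 = 0  p4 = 1  p5 = 0  p6 = 1  p7 = 1  p8 = 1

Check each clause:
  1. (p1 \/ ~p3) — p1 is true.
  2. (~p1 \/ ~p5) — ~p5 is true.
  3. (~p7 \/ p6) — p6 is true.
  4. (p6 \/ p1 \/ ~p8) — p1 is true.
  5. (p1 \/ ~p2) — p1 is true.
  6. (~p7 \/ p8 \/ ~p6) — p8 is true.
  7. (p8 \/ ~p1 \/ p4) — p8 is true.
  8. (~p5 \/ ~p4) — ~p5 is true.
  9. (p2 \/ ~p4) — p2 is true.
  10. (~p8 \/ p6 \/ ~p5) — ~p5 is true.
  11. (p7 \/ ~p5 \/ p3) — p7 is true.
  12. (p3 \/ p7 \/ p2) — p2 is true.
  13. (p6 \/ ~p3 \/ p1) — p1 is true.
  14. (p1 \/ p5) — p1 is true.
  15. (~p3 \/ p6 \/ p5) — ~p3 is true.
  16. (p1 \/ ~p7 \/ ~p4) — p1 is true.
  17. (p7 \/ p2) — p2 is true.
  18. (p7 \/ ~p1 \/ ~p8) — p7 is true.
  19. (p2 \/ p1) — p1 is true.
  20. (~p3 \/ ~p7) — ~p3 is true.
  21. (p2 \/ ~p1 \/ ~p6) — p2 is true.
  22. (p8 \/ p4) — p8 is true.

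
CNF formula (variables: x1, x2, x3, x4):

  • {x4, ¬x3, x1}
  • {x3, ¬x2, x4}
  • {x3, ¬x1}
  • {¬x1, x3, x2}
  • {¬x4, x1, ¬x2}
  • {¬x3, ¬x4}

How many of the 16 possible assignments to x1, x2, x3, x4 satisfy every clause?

4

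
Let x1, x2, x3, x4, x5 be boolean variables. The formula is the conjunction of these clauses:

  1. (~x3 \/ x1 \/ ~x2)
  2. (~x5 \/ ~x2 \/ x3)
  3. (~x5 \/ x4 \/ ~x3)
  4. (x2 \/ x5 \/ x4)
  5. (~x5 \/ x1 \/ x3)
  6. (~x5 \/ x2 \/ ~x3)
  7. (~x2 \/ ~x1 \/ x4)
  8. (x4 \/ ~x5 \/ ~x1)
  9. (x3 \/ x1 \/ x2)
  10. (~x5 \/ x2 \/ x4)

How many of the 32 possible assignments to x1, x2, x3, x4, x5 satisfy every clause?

Split on x2, then x5.
  x2=T, x5=T: remaining (x1,x3,x4) ∈ {(T,T,T)} — 1.
  x2=T, x5=F: remaining (x1,x3,x4) ∈ {(F,F,F); (F,F,T); (T,F,T); (T,T,T)} — 4.
  x2=F, x5=T: remaining (x1,x3,x4) ∈ {(T,F,T)} — 1.
  x2=F, x5=F: remaining (x1,x3,x4) ∈ {(F,T,T); (T,F,T); (T,T,T)} — 3.
Total: 1 + 4 + 1 + 3 = 9.

9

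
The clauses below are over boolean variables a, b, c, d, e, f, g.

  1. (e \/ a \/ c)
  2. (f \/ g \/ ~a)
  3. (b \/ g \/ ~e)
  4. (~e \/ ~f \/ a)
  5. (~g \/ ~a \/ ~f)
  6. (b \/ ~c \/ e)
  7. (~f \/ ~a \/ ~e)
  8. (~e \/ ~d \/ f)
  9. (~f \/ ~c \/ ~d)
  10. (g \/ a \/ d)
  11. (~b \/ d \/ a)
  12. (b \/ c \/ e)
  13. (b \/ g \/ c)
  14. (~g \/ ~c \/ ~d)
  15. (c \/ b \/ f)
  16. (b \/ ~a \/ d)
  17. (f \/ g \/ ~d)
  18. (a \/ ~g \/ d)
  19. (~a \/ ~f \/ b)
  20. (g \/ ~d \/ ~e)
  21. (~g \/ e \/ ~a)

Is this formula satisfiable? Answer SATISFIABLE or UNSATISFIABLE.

SATISFIABLE

Branch on a: take a = True.
Try b = True.
Branch on c: take c = True.
For the remaining variables, d = False, e = True, f = False, g = True works.
So a=True  b=True  c=True  d=False  e=True  f=False  g=True is a satisfying assignment.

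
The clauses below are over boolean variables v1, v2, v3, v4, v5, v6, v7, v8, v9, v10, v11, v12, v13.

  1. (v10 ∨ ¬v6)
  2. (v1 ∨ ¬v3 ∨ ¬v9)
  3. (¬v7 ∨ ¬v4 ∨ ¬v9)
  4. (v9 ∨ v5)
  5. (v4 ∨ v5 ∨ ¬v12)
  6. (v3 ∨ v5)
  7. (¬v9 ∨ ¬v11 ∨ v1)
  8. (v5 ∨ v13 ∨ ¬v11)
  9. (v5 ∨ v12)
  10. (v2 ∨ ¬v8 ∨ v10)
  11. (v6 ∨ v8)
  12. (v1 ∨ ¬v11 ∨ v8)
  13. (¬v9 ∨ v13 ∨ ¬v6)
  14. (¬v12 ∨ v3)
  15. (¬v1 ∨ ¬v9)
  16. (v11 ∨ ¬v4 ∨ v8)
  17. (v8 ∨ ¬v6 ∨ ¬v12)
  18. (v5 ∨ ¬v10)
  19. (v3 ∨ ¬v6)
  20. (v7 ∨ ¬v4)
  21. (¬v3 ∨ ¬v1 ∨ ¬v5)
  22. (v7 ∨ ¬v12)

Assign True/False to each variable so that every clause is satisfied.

v2 occurs only positively in the remaining clauses — set v2 = True.
Branch on v1: take v1 = False.
Set v3 = True and propagate.
  then v9 is forced to False.
  then v5 is forced to True.
Set v4 = True and propagate.
  then v7 is forced to True.
The remaining clauses are satisfied by v6 = False, v8 = True, v10 = True, v11 = False, v12 = False, v13 = False.
Check each clause:
  1. (v10 ∨ ¬v6) — ¬v6 is true.
  2. (¬v9 ∨ v1 ∨ ¬v3) — ¬v9 is true.
  3. (¬v7 ∨ ¬v9 ∨ ¬v4) — ¬v9 is true.
  4. (v5 ∨ v9) — v5 is true.
  5. (v5 ∨ ¬v12 ∨ v4) — v4 is true.
  6. (v3 ∨ v5) — v3 is true.
  7. (v1 ∨ ¬v11 ∨ ¬v9) — ¬v11 is true.
  8. (¬v11 ∨ v5 ∨ v13) — ¬v11 is true.
  9. (v5 ∨ v12) — v5 is true.
  10. (v2 ∨ ¬v8 ∨ v10) — v2 is true.
  11. (v8 ∨ v6) — v8 is true.
  12. (v8 ∨ ¬v11 ∨ v1) — v8 is true.
  13. (¬v9 ∨ ¬v6 ∨ v13) — ¬v6 is true.
  14. (¬v12 ∨ v3) — v3 is true.
  15. (¬v9 ∨ ¬v1) — ¬v1 is true.
  16. (¬v4 ∨ v11 ∨ v8) — v8 is true.
  17. (¬v6 ∨ ¬v12 ∨ v8) — v8 is true.
  18. (v5 ∨ ¬v10) — v5 is true.
  19. (¬v6 ∨ v3) — ¬v6 is true.
  20. (v7 ∨ ¬v4) — v7 is true.
  21. (¬v5 ∨ ¬v1 ∨ ¬v3) — ¬v1 is true.
  22. (¬v12 ∨ v7) — ¬v12 is true.

v1 = False, v2 = True, v3 = True, v4 = True, v5 = True, v6 = False, v7 = True, v8 = True, v9 = False, v10 = True, v11 = False, v12 = False, v13 = False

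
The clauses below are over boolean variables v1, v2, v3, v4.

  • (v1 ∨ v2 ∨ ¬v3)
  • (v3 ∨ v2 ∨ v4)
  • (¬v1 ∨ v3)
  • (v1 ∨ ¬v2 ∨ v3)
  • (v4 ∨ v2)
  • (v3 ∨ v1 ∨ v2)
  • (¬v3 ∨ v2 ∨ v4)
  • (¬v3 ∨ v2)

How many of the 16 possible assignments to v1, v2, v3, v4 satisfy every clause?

4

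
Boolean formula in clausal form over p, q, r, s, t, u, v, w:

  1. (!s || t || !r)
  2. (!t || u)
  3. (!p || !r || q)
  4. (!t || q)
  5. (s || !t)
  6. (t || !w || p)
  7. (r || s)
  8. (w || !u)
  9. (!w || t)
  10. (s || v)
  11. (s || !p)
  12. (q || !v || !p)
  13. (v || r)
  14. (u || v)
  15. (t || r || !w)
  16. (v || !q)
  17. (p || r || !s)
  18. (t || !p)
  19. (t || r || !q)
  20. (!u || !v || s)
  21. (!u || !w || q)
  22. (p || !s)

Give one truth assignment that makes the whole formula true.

p=0, q=0, r=1, s=0, t=0, u=0, v=1, w=0

Check each clause:
  1. (!s || t || !r) — !s is true.
  2. (!t || u) — !t is true.
  3. (!p || q || !r) — !p is true.
  4. (q || !t) — !t is true.
  5. (s || !t) — !t is true.
  6. (!w || t || p) — !w is true.
  7. (s || r) — r is true.
  8. (!u || w) — !u is true.
  9. (t || !w) — !w is true.
  10. (v || s) — v is true.
  11. (s || !p) — !p is true.
  12. (q || !v || !p) — !p is true.
  13. (r || v) — r is true.
  14. (u || v) — v is true.
  15. (r || t || !w) — !w is true.
  16. (!q || v) — !q is true.
  17. (p || r || !s) — r is true.
  18. (t || !p) — !p is true.
  19. (r || t || !q) — r is true.
  20. (s || !u || !v) — !u is true.
  21. (!w || q || !u) — !w is true.
  22. (p || !s) — !s is true.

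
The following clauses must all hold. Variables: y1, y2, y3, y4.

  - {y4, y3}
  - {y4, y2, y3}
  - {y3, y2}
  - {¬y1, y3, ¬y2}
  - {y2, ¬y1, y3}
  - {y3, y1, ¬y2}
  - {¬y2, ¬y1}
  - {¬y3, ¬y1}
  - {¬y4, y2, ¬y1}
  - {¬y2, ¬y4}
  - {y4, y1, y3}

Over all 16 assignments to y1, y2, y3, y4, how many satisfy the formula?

The models are:
  y1=F y2=F y3=T y4=F
  y1=F y2=F y3=T y4=T
  y1=F y2=T y3=T y4=F
That's 3 in total.

3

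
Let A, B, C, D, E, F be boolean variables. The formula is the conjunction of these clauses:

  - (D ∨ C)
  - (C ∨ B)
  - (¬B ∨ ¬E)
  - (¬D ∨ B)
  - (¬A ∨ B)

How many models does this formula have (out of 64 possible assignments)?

16

Split on B, then C.
  B=T, C=T: forces E=F; A, D, F free → 2^3 = 8.
  B=T, C=F: remaining (A,D,E,F) ∈ {(F,T,F,F); (F,T,F,T); (T,T,F,F); (T,T,F,T)} — 4.
  B=F, C=T: remaining (A,D,E,F) ∈ {(F,F,F,F); (F,F,F,T); (F,F,T,F); (F,F,T,T)} — 4.
  B=F, C=F: a clause becomes empty — 0.
Total: 8 + 4 + 4 + 0 = 16.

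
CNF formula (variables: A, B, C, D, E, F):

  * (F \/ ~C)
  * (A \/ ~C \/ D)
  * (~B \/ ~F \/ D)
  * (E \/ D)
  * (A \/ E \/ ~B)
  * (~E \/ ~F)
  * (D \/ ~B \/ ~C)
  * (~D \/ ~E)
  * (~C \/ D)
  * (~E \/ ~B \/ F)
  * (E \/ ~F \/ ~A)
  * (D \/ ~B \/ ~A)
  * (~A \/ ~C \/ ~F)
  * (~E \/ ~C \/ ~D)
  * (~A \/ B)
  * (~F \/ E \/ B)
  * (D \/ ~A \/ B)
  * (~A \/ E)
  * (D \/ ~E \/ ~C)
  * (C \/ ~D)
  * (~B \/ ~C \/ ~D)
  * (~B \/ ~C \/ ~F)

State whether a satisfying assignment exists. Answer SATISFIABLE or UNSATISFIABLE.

SATISFIABLE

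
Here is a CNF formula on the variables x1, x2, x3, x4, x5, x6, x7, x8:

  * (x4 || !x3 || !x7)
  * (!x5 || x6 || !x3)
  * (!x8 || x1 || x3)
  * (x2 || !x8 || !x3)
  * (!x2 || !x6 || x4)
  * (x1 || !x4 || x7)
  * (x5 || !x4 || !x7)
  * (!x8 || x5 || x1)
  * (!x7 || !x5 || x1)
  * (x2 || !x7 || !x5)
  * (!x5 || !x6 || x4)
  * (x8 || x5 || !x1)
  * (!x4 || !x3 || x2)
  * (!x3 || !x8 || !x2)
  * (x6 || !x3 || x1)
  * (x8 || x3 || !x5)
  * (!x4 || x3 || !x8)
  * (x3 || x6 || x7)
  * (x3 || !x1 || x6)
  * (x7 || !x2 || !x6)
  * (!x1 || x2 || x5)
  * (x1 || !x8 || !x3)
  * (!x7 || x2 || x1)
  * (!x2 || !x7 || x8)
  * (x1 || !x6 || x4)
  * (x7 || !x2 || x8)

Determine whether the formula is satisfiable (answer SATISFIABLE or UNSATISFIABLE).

x3 = True:
  x2 = True:
    propagation gives x8=False, x7=False; an empty clause results — contradiction.
  x2 = False:
    x1 = True:
      propagation gives x5=True, x6=True; contradiction.
    x1 = False:
      propagation gives x6=True; contradiction.
x3 = False:
  x1 = True:
    x2 = True:
      propagation gives x4=True, x8=False, x5=True; contradiction.
    x2 = False:
      propagation gives x5=True, x7=False, x4=True; contradiction.
  x1 = False:
    x7 = True:
      propagation gives x4=False, x2=True; contradiction.
    x7 = False:
      propagation gives x4=False, x6=True; contradiction.
Every branch closes, so no satisfying assignment exists.

UNSATISFIABLE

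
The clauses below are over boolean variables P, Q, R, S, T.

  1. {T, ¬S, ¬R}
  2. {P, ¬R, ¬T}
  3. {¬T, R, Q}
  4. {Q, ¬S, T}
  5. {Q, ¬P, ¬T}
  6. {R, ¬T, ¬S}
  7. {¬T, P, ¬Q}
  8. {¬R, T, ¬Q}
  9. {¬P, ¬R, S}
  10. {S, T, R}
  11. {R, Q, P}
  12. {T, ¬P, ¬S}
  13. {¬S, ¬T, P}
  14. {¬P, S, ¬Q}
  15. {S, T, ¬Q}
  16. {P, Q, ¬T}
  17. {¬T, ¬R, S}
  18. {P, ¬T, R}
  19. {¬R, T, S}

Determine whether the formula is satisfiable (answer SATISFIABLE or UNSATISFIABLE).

Set P = False and propagate.
The remaining clauses are satisfied by Q = True, R = False, S = True, T = False.
So P=False  Q=True  R=False  S=True  T=False is a satisfying assignment.

SATISFIABLE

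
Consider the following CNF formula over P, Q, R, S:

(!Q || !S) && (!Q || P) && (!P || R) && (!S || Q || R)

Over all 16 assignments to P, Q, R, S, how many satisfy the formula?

6

Satisfying assignments:
  P=F Q=F R=F S=F
  P=F Q=F R=T S=F
  P=F Q=F R=T S=T
  P=T Q=F R=T S=F
  P=T Q=F R=T S=T
  P=T Q=T R=T S=F
Count: 6.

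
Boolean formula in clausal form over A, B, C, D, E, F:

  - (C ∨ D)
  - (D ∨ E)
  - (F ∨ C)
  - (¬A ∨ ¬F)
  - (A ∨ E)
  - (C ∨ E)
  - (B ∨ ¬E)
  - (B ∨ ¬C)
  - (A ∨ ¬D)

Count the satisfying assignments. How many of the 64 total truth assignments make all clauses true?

5

The models are:
  A=0 B=1 C=1 D=0 E=1 F=0
  A=0 B=1 C=1 D=0 E=1 F=1
  A=1 B=1 C=1 D=0 E=1 F=0
  A=1 B=1 C=1 D=1 E=0 F=0
  A=1 B=1 C=1 D=1 E=1 F=0
Count: 5.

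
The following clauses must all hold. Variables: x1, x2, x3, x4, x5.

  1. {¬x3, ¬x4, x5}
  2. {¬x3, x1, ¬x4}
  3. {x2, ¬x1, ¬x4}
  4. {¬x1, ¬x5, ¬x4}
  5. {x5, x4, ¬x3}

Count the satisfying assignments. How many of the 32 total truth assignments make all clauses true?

17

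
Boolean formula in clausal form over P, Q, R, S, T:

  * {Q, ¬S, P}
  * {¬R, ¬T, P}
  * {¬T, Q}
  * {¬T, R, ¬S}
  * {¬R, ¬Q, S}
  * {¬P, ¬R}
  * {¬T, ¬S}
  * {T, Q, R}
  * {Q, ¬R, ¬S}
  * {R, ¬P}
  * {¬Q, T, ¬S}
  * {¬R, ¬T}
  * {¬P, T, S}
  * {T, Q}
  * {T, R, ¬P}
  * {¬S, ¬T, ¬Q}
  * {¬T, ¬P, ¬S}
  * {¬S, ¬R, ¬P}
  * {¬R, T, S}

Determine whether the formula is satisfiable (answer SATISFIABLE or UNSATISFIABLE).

Set P = False and propagate.
Try Q = True.
The remaining clauses are satisfied by R = False, S = False, T = True.
So P=False, Q=True, R=False, S=False, T=True is a satisfying assignment.

SATISFIABLE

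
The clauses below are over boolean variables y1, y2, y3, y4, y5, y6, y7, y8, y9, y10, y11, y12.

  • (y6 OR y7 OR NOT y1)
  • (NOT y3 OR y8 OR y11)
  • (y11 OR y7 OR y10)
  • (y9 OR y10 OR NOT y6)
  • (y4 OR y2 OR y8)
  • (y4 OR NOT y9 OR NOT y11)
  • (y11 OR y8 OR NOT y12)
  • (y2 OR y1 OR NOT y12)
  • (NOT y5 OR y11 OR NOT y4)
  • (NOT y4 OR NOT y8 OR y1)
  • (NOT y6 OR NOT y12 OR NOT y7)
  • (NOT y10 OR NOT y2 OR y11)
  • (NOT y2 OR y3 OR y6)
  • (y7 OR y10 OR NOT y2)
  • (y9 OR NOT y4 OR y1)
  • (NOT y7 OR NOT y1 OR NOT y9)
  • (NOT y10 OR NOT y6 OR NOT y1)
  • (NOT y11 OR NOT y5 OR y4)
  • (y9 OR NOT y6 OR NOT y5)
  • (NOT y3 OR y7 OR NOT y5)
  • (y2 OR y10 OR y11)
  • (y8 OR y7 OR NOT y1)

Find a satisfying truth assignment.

y1=F, y2=T, y3=F, y4=F, y5=F, y6=T, y7=F, y8=F, y9=F, y10=T, y11=T, y12=F

Check each clause:
  1. (y6 OR NOT y1 OR y7) — y6 is true.
  2. (y11 OR NOT y3 OR y8) — y11 is true.
  3. (y11 OR y10 OR y7) — y10 is true.
  4. (y9 OR y10 OR NOT y6) — y10 is true.
  5. (y2 OR y8 OR y4) — y2 is true.
  6. (y4 OR NOT y11 OR NOT y9) — NOT y9 is true.
  7. (y11 OR y8 OR NOT y12) — y11 is true.
  8. (y2 OR NOT y12 OR y1) — y2 is true.
  9. (NOT y4 OR y11 OR NOT y5) — y11 is true.
  10. (NOT y8 OR NOT y4 OR y1) — NOT y8 is true.
  11. (NOT y12 OR NOT y7 OR NOT y6) — NOT y7 is true.
  12. (NOT y10 OR y11 OR NOT y2) — y11 is true.
  13. (y6 OR y3 OR NOT y2) — y6 is true.
  14. (y7 OR y10 OR NOT y2) — y10 is true.
  15. (y9 OR y1 OR NOT y4) — NOT y4 is true.
  16. (NOT y1 OR NOT y9 OR NOT y7) — NOT y7 is true.
  17. (NOT y6 OR NOT y1 OR NOT y10) — NOT y1 is true.
  18. (NOT y11 OR NOT y5 OR y4) — NOT y5 is true.
  19. (NOT y5 OR y9 OR NOT y6) — NOT y5 is true.
  20. (y7 OR NOT y3 OR NOT y5) — NOT y5 is true.
  21. (y11 OR y10 OR y2) — y11 is true.
  22. (NOT y1 OR y8 OR y7) — NOT y1 is true.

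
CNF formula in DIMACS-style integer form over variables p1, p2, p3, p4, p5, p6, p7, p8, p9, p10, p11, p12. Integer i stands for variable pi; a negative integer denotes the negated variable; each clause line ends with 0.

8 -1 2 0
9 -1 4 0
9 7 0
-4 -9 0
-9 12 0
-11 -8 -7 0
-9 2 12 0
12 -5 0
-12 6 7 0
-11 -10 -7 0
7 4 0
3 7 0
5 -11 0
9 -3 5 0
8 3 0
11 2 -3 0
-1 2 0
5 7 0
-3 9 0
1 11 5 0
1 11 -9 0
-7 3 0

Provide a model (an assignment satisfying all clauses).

p1=True, p2=True, p3=True, p4=False, p5=True, p6=True, p7=True, p8=False, p9=True, p10=False, p11=False, p12=True

Check each clause:
  1. (p8 || !p1 || p2) — p2 is true.
  2. (p4 || !p1 || p9) — p9 is true.
  3. (p7 || p9) — p9 is true.
  4. (!p4 || !p9) — !p4 is true.
  5. (p12 || !p9) — p12 is true.
  6. (!p11 || !p7 || !p8) — !p8 is true.
  7. (!p9 || p12 || p2) — p2 is true.
  8. (p12 || !p5) — p12 is true.
  9. (!p12 || p6 || p7) — p6 is true.
  10. (!p11 || !p7 || !p10) — !p11 is true.
  11. (p7 || p4) — p7 is true.
  12. (p7 || p3) — p3 is true.
  13. (!p11 || p5) — p5 is true.
  14. (!p3 || p9 || p5) — p9 is true.
  15. (p3 || p8) — p3 is true.
  16. (p2 || p11 || !p3) — p2 is true.
  17. (!p1 || p2) — p2 is true.
  18. (p5 || p7) — p5 is true.
  19. (p9 || !p3) — p9 is true.
  20. (p1 || p5 || p11) — p1 is true.
  21. (p11 || !p9 || p1) — p1 is true.
  22. (!p7 || p3) — p3 is true.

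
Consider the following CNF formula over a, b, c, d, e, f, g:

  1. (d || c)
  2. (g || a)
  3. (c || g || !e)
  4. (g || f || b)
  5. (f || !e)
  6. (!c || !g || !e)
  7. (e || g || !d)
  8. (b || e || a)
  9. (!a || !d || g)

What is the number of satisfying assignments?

Case analysis on g and e:
  g=1, e=1: remaining (a,b,c,d,f) ∈ {(0,0,0,1,1); (0,1,0,1,1); (1,0,0,1,1); (1,1,0,1,1)} — 4.
  g=1, e=0: f free; 9 ways for (a,b,c,d) × 2^1 = 18.
  g=0, e=1: remaining (a,b,c,d,f) ∈ {(1,0,1,0,1); (1,1,1,0,1)} — 2.
  g=0, e=0: remaining (a,b,c,d,f) ∈ {(1,0,1,0,1); (1,1,1,0,0); (1,1,1,0,1)} — 3.
Total: 4 + 18 + 2 + 3 = 27.

27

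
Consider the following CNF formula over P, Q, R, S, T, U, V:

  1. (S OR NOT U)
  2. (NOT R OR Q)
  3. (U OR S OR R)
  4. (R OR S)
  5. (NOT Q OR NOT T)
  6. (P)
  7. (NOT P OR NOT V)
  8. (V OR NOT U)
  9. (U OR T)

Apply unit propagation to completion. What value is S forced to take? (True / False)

True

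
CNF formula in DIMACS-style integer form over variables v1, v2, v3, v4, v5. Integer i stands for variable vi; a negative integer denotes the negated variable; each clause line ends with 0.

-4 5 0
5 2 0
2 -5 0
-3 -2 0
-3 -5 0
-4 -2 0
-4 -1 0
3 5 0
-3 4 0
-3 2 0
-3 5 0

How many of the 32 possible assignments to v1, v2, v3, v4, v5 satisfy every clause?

Satisfying assignments:
  v1=F v2=T v3=F v4=F v5=T
  v1=T v2=T v3=F v4=F v5=T
That's 2 in total.

2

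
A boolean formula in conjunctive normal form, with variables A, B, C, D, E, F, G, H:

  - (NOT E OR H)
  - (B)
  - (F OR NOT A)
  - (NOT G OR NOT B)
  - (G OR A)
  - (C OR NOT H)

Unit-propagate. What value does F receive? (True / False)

True

Unit clause (B) sets B = True.
From (NOT G OR NOT B) and B = True: G = False.
In (A OR G), G is now false; A must hold, so A = True.
From (NOT A OR F) and A = True: F = True.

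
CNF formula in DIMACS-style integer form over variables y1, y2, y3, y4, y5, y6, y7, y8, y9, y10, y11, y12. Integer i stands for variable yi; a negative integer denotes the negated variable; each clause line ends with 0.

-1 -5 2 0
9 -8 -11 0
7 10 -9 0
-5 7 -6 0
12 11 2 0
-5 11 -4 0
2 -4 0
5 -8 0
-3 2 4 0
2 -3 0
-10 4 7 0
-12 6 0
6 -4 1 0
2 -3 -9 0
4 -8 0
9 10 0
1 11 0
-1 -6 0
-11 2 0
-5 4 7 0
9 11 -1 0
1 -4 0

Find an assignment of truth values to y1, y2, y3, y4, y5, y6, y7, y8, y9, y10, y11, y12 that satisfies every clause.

y1=T, y2=T, y3=F, y4=T, y5=F, y6=F, y7=T, y8=F, y9=F, y10=T, y11=T, y12=F

Pure literal: y2 appears only positively; assign y2 = True.
y3 occurs only negated in the remaining clauses — set y3 = False.
Try y1 = True.
  then y6 is forced to False.
  then y12 is forced to False.
Set y4 = True and propagate.
For the remaining variables, y5 = False, y7 = True, y8 = False, y9 = False, y10 = True, y11 = True works.
Every clause has at least one true literal under this assignment.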